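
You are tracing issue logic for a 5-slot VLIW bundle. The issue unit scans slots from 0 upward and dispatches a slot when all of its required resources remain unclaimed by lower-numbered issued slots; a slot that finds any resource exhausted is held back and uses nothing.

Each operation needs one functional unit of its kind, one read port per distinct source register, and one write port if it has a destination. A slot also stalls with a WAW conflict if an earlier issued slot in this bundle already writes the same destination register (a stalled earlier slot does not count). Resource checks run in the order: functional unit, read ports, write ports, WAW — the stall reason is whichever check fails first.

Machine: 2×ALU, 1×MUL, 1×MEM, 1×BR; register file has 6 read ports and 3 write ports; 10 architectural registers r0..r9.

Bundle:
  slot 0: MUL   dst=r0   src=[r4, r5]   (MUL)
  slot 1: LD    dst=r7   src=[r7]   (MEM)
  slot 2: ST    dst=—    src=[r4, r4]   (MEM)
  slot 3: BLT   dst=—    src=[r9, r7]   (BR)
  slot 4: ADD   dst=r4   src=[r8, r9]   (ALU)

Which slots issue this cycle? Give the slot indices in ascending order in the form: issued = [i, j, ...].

issued = [0, 1, 3]

  0. MUL→r0 ⇒ go  {2A/0Mu/1Ld/1B | 4r 2w}
  1. MEM→r7 ⇒ go  {2A/0Mu/0Ld/1B | 3r 1w}
  2. MEM ⇒ no(FU)  {2A/0Mu/0Ld/1B | 3r 1w}
  3. BR ⇒ go  {2A/0Mu/0Ld/0B | 1r 1w}
  4. ALU→r4 ⇒ no(RD_PORT)  {2A/0Mu/0Ld/0B | 1r 1w}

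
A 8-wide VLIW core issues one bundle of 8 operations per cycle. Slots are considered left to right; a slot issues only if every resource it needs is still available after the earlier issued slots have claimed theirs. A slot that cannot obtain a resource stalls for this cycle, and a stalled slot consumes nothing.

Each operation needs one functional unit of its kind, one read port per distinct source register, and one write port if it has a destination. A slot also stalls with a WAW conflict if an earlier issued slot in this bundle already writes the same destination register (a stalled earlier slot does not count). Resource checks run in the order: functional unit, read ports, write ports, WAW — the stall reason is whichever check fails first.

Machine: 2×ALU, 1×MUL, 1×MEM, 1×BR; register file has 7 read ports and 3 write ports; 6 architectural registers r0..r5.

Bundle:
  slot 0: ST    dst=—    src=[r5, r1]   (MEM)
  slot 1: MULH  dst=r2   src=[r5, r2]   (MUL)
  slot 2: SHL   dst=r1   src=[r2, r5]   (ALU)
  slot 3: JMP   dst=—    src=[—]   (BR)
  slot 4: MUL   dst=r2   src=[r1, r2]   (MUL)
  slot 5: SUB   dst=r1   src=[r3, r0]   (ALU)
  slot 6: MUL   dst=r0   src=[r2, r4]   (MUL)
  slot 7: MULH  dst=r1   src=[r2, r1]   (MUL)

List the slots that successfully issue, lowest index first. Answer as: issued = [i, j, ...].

#0 MEM src=r5,r1 dispatched  <A:2 Mu:1 Ld:0 B:1 rd:5 wr:3>
#1 MUL src=r5,r2 dispatched  <A:2 Mu:0 Ld:0 B:1 rd:3 wr:2>
#2 ALU src=r2,r5 dispatched  <A:1 Mu:0 Ld:0 B:1 rd:1 wr:1>
#3 BR src=- dispatched  <A:1 Mu:0 Ld:0 B:0 rd:1 wr:1>
#4 MUL src=r1,r2 held:FU  <A:1 Mu:0 Ld:0 B:0 rd:1 wr:1>
#5 ALU src=r3,r0 held:RD_PORT  <A:1 Mu:0 Ld:0 B:0 rd:1 wr:1>
#6 MUL src=r2,r4 held:FU  <A:1 Mu:0 Ld:0 B:0 rd:1 wr:1>
#7 MUL src=r2,r1 held:FU  <A:1 Mu:0 Ld:0 B:0 rd:1 wr:1>

issued = [0, 1, 2, 3]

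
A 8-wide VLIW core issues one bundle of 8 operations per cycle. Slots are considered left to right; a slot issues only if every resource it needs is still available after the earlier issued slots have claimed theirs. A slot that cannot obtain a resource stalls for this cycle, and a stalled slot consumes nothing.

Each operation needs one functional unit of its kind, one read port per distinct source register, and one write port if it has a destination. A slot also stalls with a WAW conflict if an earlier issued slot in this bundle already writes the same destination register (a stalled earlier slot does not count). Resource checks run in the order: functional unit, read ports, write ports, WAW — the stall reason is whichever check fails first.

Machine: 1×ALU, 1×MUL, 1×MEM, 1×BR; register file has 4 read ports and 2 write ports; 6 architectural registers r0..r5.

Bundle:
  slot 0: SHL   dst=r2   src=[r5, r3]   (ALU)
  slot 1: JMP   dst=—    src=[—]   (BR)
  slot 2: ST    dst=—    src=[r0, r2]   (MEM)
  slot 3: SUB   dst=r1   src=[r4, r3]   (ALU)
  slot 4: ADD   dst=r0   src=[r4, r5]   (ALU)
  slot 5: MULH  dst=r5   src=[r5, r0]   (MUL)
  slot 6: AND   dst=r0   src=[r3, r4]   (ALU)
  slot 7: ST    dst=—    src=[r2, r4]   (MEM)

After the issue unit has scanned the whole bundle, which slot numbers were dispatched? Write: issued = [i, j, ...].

slot 0 (ALU): ISSUE — free A0,Mu1,Ld1,B1 rp2 wp1
slot 1 (BR): ISSUE — free A0,Mu1,Ld1,B0 rp2 wp1
slot 2 (MEM): ISSUE — free A0,Mu1,Ld0,B0 rp0 wp1
slot 3 (ALU): stall FU — free A0,Mu1,Ld0,B0 rp0 wp1
slot 4 (ALU): stall FU — free A0,Mu1,Ld0,B0 rp0 wp1
slot 5 (MUL): stall RD_PORT — free A0,Mu1,Ld0,B0 rp0 wp1
slot 6 (ALU): stall FU — free A0,Mu1,Ld0,B0 rp0 wp1
slot 7 (MEM): stall FU — free A0,Mu1,Ld0,B0 rp0 wp1

issued = [0, 1, 2]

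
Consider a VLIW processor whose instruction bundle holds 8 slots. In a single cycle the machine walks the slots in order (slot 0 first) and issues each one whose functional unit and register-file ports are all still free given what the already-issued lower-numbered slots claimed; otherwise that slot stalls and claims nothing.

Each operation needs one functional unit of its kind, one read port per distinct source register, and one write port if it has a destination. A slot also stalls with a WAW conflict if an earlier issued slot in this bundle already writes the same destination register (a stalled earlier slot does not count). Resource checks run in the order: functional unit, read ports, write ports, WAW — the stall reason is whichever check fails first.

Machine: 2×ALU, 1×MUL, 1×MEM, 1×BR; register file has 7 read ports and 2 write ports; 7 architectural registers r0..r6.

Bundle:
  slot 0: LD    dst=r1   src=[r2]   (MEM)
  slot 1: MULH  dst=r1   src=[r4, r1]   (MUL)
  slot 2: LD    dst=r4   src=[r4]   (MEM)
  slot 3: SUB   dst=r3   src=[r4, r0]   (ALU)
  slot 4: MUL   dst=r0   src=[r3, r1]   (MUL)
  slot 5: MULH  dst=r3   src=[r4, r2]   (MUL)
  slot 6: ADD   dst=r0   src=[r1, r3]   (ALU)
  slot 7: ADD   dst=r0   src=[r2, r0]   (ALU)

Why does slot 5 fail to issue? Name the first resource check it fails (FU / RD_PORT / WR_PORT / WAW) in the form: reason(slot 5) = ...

#0 MEM src=r2 dispatched  <A:2 Mu:1 Ld:0 B:1 rd:6 wr:1>
#1 MUL src=r4,r1 held:WAW  <A:2 Mu:1 Ld:0 B:1 rd:6 wr:1>
#2 MEM src=r4 held:FU  <A:2 Mu:1 Ld:0 B:1 rd:6 wr:1>
#3 ALU src=r4,r0 dispatched  <A:1 Mu:1 Ld:0 B:1 rd:4 wr:0>
#4 MUL src=r3,r1 held:WR_PORT  <A:1 Mu:1 Ld:0 B:1 rd:4 wr:0>
#5 MUL src=r4,r2 held:WR_PORT  <A:1 Mu:1 Ld:0 B:1 rd:4 wr:0>
#6 ALU src=r1,r3 held:WR_PORT  <A:1 Mu:1 Ld:0 B:1 rd:4 wr:0>
#7 ALU src=r2,r0 held:WR_PORT  <A:1 Mu:1 Ld:0 B:1 rd:4 wr:0>

reason(slot 5) = WR_PORT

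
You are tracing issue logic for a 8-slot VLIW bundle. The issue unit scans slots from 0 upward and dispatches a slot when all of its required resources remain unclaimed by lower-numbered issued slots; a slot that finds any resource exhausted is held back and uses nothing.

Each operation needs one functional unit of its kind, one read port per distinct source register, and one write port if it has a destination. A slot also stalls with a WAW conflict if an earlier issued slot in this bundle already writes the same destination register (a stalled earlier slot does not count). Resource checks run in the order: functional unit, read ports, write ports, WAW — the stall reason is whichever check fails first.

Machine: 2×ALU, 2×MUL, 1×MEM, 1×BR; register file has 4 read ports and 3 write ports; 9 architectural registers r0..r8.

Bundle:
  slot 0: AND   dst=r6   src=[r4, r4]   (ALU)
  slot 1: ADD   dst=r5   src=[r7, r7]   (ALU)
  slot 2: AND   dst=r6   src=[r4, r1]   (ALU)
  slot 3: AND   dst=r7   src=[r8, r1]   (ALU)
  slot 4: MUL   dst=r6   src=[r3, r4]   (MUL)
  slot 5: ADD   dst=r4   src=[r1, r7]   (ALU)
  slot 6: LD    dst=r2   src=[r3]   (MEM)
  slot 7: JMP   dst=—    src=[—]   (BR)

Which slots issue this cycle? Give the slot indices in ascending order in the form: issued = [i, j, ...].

issued = [0, 1, 6, 7]

[0] ALU needs rd=1 wr=1: ok; after: ALU=1 MUL=2 MEM=1 BR=1, R=3, W=2
[1] ALU needs rd=1 wr=1: ok; after: ALU=0 MUL=2 MEM=1 BR=1, R=2, W=1
[2] ALU needs rd=2 wr=1: FU; after: ALU=0 MUL=2 MEM=1 BR=1, R=2, W=1
[3] ALU needs rd=2 wr=1: FU; after: ALU=0 MUL=2 MEM=1 BR=1, R=2, W=1
[4] MUL needs rd=2 wr=1: WAW; after: ALU=0 MUL=2 MEM=1 BR=1, R=2, W=1
[5] ALU needs rd=2 wr=1: FU; after: ALU=0 MUL=2 MEM=1 BR=1, R=2, W=1
[6] MEM needs rd=1 wr=1: ok; after: ALU=0 MUL=2 MEM=0 BR=1, R=1, W=0
[7] BR needs rd=0 wr=0: ok; after: ALU=0 MUL=2 MEM=0 BR=0, R=1, W=0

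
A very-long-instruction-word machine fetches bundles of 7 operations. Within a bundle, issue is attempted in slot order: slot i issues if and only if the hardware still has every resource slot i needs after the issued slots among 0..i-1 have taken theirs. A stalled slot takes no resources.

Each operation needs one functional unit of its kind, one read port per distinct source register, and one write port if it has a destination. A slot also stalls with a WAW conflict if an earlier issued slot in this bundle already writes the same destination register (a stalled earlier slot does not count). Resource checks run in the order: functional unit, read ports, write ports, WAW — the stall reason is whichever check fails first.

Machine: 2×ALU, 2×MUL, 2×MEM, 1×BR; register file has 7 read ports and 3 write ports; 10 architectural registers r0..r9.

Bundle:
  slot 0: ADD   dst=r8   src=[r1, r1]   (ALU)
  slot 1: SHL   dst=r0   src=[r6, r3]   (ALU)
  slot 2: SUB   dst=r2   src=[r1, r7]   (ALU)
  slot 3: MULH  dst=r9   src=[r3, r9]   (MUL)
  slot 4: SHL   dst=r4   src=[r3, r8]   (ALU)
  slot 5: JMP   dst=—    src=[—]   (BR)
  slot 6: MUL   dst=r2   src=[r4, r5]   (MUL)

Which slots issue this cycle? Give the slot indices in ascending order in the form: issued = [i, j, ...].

issued = [0, 1, 3, 5]

#0 ALU src=r1,r1 dispatched  <A:1 Mu:2 Ld:2 B:1 rd:6 wr:2>
#1 ALU src=r6,r3 dispatched  <A:0 Mu:2 Ld:2 B:1 rd:4 wr:1>
#2 ALU src=r1,r7 held:FU  <A:0 Mu:2 Ld:2 B:1 rd:4 wr:1>
#3 MUL src=r3,r9 dispatched  <A:0 Mu:1 Ld:2 B:1 rd:2 wr:0>
#4 ALU src=r3,r8 held:FU  <A:0 Mu:1 Ld:2 B:1 rd:2 wr:0>
#5 BR src=- dispatched  <A:0 Mu:1 Ld:2 B:0 rd:2 wr:0>
#6 MUL src=r4,r5 held:WR_PORT  <A:0 Mu:1 Ld:2 B:0 rd:2 wr:0>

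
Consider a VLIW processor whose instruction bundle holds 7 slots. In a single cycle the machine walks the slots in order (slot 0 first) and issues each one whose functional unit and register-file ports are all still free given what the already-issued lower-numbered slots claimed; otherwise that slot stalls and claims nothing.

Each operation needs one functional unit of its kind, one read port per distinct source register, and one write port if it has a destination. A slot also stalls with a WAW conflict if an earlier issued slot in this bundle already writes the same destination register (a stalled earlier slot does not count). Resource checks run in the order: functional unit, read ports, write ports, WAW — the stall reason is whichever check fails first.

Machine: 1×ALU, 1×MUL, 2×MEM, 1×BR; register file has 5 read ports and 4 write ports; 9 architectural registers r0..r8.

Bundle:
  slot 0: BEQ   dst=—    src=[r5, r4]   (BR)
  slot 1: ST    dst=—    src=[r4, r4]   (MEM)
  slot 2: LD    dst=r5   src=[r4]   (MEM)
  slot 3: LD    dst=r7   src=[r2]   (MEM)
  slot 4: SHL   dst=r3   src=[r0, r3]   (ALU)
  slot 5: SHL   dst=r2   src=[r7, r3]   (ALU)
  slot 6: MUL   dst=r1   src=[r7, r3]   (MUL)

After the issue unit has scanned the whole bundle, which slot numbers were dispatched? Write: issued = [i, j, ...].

issued = [0, 1, 2]

slot 0 (BR): ISSUE — free A1,Mu1,Ld2,B0 rp3 wp4
slot 1 (MEM): ISSUE — free A1,Mu1,Ld1,B0 rp2 wp4
slot 2 (MEM): ISSUE — free A1,Mu1,Ld0,B0 rp1 wp3
slot 3 (MEM): stall FU — free A1,Mu1,Ld0,B0 rp1 wp3
slot 4 (ALU): stall RD_PORT — free A1,Mu1,Ld0,B0 rp1 wp3
slot 5 (ALU): stall RD_PORT — free A1,Mu1,Ld0,B0 rp1 wp3
slot 6 (MUL): stall RD_PORT — free A1,Mu1,Ld0,B0 rp1 wp3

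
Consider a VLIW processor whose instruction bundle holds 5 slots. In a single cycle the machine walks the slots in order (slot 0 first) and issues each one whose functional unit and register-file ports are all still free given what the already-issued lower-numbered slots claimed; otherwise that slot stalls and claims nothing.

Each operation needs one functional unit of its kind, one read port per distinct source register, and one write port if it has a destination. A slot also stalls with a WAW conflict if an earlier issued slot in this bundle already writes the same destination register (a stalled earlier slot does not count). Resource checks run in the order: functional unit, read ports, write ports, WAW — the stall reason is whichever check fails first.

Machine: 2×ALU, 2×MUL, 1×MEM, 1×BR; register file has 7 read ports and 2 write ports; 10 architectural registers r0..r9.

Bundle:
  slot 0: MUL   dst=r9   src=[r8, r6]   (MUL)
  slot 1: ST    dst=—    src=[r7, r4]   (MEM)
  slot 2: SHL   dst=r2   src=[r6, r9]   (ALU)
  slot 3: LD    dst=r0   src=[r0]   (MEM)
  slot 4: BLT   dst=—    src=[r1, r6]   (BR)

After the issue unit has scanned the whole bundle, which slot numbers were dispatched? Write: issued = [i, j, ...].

(0) want 1×MUL +2rd +1wr — yes → AL2|MU1|ME1|BR1|rd5|wr1
(1) want 1×MEM +2rd +0wr — yes → AL2|MU1|ME0|BR1|rd3|wr1
(2) want 1×ALU +2rd +1wr — yes → AL1|MU1|ME0|BR1|rd1|wr0
(3) want 1×MEM +1rd +1wr — FU → AL1|MU1|ME0|BR1|rd1|wr0
(4) want 1×BR +2rd +0wr — RD_PORT → AL1|MU1|ME0|BR1|rd1|wr0

issued = [0, 1, 2]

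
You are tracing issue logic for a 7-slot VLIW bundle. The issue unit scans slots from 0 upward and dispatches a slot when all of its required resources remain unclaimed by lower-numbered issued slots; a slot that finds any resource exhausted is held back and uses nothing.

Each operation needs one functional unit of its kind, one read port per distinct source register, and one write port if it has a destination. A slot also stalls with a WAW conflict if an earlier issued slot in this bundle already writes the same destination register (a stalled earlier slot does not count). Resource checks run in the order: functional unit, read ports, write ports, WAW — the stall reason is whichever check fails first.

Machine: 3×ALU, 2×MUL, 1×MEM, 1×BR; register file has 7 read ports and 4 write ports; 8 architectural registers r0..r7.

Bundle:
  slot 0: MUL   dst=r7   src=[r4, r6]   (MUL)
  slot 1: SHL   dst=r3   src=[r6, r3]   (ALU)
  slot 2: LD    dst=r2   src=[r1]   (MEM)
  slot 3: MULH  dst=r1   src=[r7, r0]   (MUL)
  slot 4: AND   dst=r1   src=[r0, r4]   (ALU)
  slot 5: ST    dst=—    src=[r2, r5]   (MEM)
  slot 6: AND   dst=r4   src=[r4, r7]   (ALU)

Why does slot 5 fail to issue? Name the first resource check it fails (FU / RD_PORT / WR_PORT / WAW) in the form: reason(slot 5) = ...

reason(slot 5) = FU

(0) want 1×MUL +2rd +1wr — yes → AL3|MU1|ME1|BR1|rd5|wr3
(1) want 1×ALU +2rd +1wr — yes → AL2|MU1|ME1|BR1|rd3|wr2
(2) want 1×MEM +1rd +1wr — yes → AL2|MU1|ME0|BR1|rd2|wr1
(3) want 1×MUL +2rd +1wr — yes → AL2|MU0|ME0|BR1|rd0|wr0
(4) want 1×ALU +2rd +1wr — RD_PORT → AL2|MU0|ME0|BR1|rd0|wr0
(5) want 1×MEM +2rd +0wr — FU → AL2|MU0|ME0|BR1|rd0|wr0
(6) want 1×ALU +2rd +1wr — RD_PORT → AL2|MU0|ME0|BR1|rd0|wr0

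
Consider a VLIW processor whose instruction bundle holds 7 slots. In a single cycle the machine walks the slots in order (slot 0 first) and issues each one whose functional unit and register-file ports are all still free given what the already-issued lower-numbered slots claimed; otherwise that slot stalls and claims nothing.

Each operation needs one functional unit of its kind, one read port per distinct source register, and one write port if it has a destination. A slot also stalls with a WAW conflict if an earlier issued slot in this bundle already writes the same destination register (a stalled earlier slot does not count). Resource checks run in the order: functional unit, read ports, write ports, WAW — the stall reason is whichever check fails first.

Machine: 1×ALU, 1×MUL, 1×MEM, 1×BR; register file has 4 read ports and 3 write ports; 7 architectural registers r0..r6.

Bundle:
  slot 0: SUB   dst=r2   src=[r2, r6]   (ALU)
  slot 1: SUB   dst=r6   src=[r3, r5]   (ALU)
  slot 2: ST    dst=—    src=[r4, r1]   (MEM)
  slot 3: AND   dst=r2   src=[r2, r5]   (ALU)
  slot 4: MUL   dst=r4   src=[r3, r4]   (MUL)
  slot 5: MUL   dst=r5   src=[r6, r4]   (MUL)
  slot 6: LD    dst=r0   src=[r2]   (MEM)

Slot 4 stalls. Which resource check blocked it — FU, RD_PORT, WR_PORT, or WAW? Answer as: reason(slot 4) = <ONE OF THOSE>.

reason(slot 4) = RD_PORT

#0 ALU src=r2,r6 dispatched  <A:0 Mu:1 Ld:1 B:1 rd:2 wr:2>
#1 ALU src=r3,r5 held:FU  <A:0 Mu:1 Ld:1 B:1 rd:2 wr:2>
#2 MEM src=r4,r1 dispatched  <A:0 Mu:1 Ld:0 B:1 rd:0 wr:2>
#3 ALU src=r2,r5 held:FU  <A:0 Mu:1 Ld:0 B:1 rd:0 wr:2>
#4 MUL src=r3,r4 held:RD_PORT  <A:0 Mu:1 Ld:0 B:1 rd:0 wr:2>
#5 MUL src=r6,r4 held:RD_PORT  <A:0 Mu:1 Ld:0 B:1 rd:0 wr:2>
#6 MEM src=r2 held:FU  <A:0 Mu:1 Ld:0 B:1 rd:0 wr:2>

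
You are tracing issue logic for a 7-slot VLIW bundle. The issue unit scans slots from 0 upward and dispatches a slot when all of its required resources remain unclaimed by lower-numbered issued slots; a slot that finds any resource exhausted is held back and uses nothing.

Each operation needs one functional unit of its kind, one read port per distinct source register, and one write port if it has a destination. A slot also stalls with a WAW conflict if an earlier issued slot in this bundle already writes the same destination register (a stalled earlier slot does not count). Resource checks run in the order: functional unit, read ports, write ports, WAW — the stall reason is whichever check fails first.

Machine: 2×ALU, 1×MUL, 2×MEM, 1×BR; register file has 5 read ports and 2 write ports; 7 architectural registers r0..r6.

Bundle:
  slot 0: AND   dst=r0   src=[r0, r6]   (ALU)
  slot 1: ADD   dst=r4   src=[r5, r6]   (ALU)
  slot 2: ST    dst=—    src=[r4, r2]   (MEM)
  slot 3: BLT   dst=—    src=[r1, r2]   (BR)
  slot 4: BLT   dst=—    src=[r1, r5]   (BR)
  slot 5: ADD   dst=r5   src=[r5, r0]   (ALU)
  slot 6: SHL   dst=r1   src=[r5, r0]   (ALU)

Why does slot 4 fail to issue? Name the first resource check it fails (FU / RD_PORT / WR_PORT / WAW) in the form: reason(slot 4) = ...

#0 ALU src=r0,r6 dispatched  <A:1 Mu:1 Ld:2 B:1 rd:3 wr:1>
#1 ALU src=r5,r6 dispatched  <A:0 Mu:1 Ld:2 B:1 rd:1 wr:0>
#2 MEM src=r4,r2 held:RD_PORT  <A:0 Mu:1 Ld:2 B:1 rd:1 wr:0>
#3 BR src=r1,r2 held:RD_PORT  <A:0 Mu:1 Ld:2 B:1 rd:1 wr:0>
#4 BR src=r1,r5 held:RD_PORT  <A:0 Mu:1 Ld:2 B:1 rd:1 wr:0>
#5 ALU src=r5,r0 held:FU  <A:0 Mu:1 Ld:2 B:1 rd:1 wr:0>
#6 ALU src=r5,r0 held:FU  <A:0 Mu:1 Ld:2 B:1 rd:1 wr:0>

reason(slot 4) = RD_PORT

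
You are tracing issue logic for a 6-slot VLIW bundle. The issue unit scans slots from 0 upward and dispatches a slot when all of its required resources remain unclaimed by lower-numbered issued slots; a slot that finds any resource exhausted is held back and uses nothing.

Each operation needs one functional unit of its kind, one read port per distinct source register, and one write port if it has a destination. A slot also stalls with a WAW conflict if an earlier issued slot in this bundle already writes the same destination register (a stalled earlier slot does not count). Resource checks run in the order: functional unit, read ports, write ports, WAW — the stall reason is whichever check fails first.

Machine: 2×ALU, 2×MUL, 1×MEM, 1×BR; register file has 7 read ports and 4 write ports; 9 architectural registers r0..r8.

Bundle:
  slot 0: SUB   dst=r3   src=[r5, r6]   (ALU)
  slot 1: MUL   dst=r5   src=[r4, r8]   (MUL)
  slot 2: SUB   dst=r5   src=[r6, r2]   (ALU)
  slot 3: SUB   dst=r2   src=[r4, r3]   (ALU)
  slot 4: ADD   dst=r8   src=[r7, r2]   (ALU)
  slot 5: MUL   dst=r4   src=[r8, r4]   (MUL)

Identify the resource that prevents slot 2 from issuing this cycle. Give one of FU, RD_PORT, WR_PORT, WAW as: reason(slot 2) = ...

reason(slot 2) = WAW

#0 ALU src=r5,r6 dispatched  <A:1 Mu:2 Ld:1 B:1 rd:5 wr:3>
#1 MUL src=r4,r8 dispatched  <A:1 Mu:1 Ld:1 B:1 rd:3 wr:2>
#2 ALU src=r6,r2 held:WAW  <A:1 Mu:1 Ld:1 B:1 rd:3 wr:2>
#3 ALU src=r4,r3 dispatched  <A:0 Mu:1 Ld:1 B:1 rd:1 wr:1>
#4 ALU src=r7,r2 held:FU  <A:0 Mu:1 Ld:1 B:1 rd:1 wr:1>
#5 MUL src=r8,r4 held:RD_PORT  <A:0 Mu:1 Ld:1 B:1 rd:1 wr:1>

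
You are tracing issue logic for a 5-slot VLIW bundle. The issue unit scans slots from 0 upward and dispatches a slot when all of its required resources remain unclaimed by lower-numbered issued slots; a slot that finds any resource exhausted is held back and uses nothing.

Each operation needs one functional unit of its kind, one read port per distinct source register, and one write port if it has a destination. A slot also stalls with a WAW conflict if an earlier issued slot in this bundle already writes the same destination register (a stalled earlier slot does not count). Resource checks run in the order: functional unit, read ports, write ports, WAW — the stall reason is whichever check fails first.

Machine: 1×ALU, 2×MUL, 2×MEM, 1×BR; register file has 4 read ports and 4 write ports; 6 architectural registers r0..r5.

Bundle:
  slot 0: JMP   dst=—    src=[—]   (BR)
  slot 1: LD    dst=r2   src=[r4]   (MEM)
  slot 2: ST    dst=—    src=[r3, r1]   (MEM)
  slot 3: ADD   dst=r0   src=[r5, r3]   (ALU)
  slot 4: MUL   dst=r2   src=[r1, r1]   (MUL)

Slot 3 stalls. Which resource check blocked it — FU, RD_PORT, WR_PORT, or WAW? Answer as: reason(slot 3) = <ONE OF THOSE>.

slot 0 (BR): ISSUE — free A1,Mu2,Ld2,B0 rp4 wp4
slot 1 (MEM): ISSUE — free A1,Mu2,Ld1,B0 rp3 wp3
slot 2 (MEM): ISSUE — free A1,Mu2,Ld0,B0 rp1 wp3
slot 3 (ALU): stall RD_PORT — free A1,Mu2,Ld0,B0 rp1 wp3
slot 4 (MUL): stall WAW — free A1,Mu2,Ld0,B0 rp1 wp3

reason(slot 3) = RD_PORT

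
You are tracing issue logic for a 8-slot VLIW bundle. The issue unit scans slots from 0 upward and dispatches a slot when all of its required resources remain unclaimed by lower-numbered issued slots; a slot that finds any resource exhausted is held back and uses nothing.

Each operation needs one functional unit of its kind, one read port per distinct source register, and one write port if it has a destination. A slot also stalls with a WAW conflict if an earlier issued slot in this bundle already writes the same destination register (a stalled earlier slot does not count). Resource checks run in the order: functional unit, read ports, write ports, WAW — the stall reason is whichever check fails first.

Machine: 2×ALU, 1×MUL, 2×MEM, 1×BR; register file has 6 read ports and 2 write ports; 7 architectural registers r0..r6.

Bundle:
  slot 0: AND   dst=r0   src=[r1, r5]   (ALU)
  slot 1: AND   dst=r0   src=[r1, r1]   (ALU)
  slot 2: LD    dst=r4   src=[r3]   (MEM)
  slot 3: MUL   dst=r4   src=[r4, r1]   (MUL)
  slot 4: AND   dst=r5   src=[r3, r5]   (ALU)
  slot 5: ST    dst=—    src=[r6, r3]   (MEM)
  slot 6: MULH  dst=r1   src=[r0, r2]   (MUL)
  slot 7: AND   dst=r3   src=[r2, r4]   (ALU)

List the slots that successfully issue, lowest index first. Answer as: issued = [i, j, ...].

slot 0 (ALU): ISSUE — free A1,Mu1,Ld2,B1 rp4 wp1
slot 1 (ALU): stall WAW — free A1,Mu1,Ld2,B1 rp4 wp1
slot 2 (MEM): ISSUE — free A1,Mu1,Ld1,B1 rp3 wp0
slot 3 (MUL): stall WR_PORT — free A1,Mu1,Ld1,B1 rp3 wp0
slot 4 (ALU): stall WR_PORT — free A1,Mu1,Ld1,B1 rp3 wp0
slot 5 (MEM): ISSUE — free A1,Mu1,Ld0,B1 rp1 wp0
slot 6 (MUL): stall RD_PORT — free A1,Mu1,Ld0,B1 rp1 wp0
slot 7 (ALU): stall RD_PORT — free A1,Mu1,Ld0,B1 rp1 wp0

issued = [0, 2, 5]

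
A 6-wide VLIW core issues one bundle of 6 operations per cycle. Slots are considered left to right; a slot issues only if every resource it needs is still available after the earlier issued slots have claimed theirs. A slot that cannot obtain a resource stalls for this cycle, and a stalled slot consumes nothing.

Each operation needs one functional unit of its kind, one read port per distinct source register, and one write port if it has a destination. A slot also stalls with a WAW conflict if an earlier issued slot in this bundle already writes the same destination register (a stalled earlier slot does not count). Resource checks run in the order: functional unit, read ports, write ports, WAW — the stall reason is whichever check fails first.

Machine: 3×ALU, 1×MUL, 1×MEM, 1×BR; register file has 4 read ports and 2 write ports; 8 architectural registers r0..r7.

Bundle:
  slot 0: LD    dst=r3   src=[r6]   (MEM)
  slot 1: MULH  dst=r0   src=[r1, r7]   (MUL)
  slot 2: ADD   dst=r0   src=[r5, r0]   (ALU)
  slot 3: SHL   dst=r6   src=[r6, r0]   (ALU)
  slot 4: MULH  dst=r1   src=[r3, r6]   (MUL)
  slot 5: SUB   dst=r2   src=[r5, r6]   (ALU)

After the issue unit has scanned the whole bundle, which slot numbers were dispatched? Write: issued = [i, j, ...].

[0] MEM needs rd=1 wr=1: ok; after: ALU=3 MUL=1 MEM=0 BR=1, R=3, W=1
[1] MUL needs rd=2 wr=1: ok; after: ALU=3 MUL=0 MEM=0 BR=1, R=1, W=0
[2] ALU needs rd=2 wr=1: RD_PORT; after: ALU=3 MUL=0 MEM=0 BR=1, R=1, W=0
[3] ALU needs rd=2 wr=1: RD_PORT; after: ALU=3 MUL=0 MEM=0 BR=1, R=1, W=0
[4] MUL needs rd=2 wr=1: FU; after: ALU=3 MUL=0 MEM=0 BR=1, R=1, W=0
[5] ALU needs rd=2 wr=1: RD_PORT; after: ALU=3 MUL=0 MEM=0 BR=1, R=1, W=0

issued = [0, 1]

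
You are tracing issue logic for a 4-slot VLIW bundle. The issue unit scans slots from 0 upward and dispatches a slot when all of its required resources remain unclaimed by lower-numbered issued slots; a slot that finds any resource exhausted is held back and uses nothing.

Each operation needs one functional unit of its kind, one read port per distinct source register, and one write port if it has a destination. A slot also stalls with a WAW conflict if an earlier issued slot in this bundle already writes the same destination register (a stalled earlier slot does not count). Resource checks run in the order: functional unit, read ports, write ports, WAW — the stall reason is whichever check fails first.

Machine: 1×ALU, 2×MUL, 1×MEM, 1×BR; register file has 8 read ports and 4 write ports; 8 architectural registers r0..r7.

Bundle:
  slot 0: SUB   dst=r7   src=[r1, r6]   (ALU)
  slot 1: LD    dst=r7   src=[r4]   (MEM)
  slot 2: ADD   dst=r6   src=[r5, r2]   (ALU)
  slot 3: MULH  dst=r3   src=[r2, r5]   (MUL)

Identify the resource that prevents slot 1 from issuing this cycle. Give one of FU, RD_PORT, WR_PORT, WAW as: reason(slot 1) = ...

[0] ALU needs rd=2 wr=1: ok; after: ALU=0 MUL=2 MEM=1 BR=1, R=6, W=3
[1] MEM needs rd=1 wr=1: WAW; after: ALU=0 MUL=2 MEM=1 BR=1, R=6, W=3
[2] ALU needs rd=2 wr=1: FU; after: ALU=0 MUL=2 MEM=1 BR=1, R=6, W=3
[3] MUL needs rd=2 wr=1: ok; after: ALU=0 MUL=1 MEM=1 BR=1, R=4, W=2

reason(slot 1) = WAW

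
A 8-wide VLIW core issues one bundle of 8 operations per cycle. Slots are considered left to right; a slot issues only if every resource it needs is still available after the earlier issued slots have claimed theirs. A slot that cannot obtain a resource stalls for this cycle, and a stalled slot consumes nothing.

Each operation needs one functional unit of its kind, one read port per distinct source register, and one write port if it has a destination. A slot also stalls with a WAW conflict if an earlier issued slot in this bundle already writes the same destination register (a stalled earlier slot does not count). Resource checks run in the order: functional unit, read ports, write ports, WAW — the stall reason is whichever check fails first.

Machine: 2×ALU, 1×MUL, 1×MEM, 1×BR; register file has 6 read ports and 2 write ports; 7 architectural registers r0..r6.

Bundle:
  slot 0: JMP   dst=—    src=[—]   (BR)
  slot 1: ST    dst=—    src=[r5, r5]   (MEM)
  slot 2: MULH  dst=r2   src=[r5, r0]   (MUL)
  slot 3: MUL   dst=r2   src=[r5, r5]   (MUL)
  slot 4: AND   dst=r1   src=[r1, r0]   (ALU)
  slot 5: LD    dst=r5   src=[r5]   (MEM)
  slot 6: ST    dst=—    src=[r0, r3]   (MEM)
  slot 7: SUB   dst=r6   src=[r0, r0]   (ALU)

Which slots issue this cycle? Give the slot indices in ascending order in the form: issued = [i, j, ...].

slot 0 (BR): ISSUE — free A2,Mu1,Ld1,B0 rp6 wp2
slot 1 (MEM): ISSUE — free A2,Mu1,Ld0,B0 rp5 wp2
slot 2 (MUL): ISSUE — free A2,Mu0,Ld0,B0 rp3 wp1
slot 3 (MUL): stall FU — free A2,Mu0,Ld0,B0 rp3 wp1
slot 4 (ALU): ISSUE — free A1,Mu0,Ld0,B0 rp1 wp0
slot 5 (MEM): stall FU — free A1,Mu0,Ld0,B0 rp1 wp0
slot 6 (MEM): stall FU — free A1,Mu0,Ld0,B0 rp1 wp0
slot 7 (ALU): stall WR_PORT — free A1,Mu0,Ld0,B0 rp1 wp0

issued = [0, 1, 2, 4]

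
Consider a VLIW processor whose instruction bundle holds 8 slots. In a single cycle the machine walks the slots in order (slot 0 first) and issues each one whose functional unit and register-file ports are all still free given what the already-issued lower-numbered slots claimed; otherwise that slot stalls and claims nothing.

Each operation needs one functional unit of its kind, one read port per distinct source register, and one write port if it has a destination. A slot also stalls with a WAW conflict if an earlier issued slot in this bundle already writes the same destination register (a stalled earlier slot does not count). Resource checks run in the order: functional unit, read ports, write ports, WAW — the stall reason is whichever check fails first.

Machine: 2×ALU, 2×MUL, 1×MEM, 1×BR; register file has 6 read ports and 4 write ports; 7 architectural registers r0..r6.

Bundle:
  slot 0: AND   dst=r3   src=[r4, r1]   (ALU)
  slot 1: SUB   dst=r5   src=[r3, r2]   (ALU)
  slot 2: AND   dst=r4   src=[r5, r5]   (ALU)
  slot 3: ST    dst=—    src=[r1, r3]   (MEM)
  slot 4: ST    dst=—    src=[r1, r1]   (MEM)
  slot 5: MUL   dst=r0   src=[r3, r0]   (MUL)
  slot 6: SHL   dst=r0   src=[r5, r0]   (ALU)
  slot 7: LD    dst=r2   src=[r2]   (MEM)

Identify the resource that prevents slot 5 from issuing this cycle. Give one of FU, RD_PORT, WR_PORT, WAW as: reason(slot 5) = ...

(0) want 1×ALU +2rd +1wr — yes → AL1|MU2|ME1|BR1|rd4|wr3
(1) want 1×ALU +2rd +1wr — yes → AL0|MU2|ME1|BR1|rd2|wr2
(2) want 1×ALU +1rd +1wr — FU → AL0|MU2|ME1|BR1|rd2|wr2
(3) want 1×MEM +2rd +0wr — yes → AL0|MU2|ME0|BR1|rd0|wr2
(4) want 1×MEM +1rd +0wr — FU → AL0|MU2|ME0|BR1|rd0|wr2
(5) want 1×MUL +2rd +1wr — RD_PORT → AL0|MU2|ME0|BR1|rd0|wr2
(6) want 1×ALU +2rd +1wr — FU → AL0|MU2|ME0|BR1|rd0|wr2
(7) want 1×MEM +1rd +1wr — FU → AL0|MU2|ME0|BR1|rd0|wr2

reason(slot 5) = RD_PORT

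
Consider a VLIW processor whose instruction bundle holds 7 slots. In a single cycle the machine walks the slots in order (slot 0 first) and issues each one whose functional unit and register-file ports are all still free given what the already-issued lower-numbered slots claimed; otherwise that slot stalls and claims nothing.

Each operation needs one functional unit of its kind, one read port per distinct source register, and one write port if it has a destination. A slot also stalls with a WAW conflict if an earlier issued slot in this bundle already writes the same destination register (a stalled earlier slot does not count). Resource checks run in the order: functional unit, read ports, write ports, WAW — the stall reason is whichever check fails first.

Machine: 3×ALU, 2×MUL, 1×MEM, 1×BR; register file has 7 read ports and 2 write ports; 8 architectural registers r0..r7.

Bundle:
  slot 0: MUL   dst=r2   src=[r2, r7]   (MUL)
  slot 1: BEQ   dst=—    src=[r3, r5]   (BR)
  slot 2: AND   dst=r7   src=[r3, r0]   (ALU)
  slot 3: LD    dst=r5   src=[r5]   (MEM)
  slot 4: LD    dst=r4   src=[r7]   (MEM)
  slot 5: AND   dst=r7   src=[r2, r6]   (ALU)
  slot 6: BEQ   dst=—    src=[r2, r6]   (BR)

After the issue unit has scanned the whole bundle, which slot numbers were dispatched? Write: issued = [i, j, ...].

[0] MUL needs rd=2 wr=1: ok; after: ALU=3 MUL=1 MEM=1 BR=1, R=5, W=1
[1] BR needs rd=2 wr=0: ok; after: ALU=3 MUL=1 MEM=1 BR=0, R=3, W=1
[2] ALU needs rd=2 wr=1: ok; after: ALU=2 MUL=1 MEM=1 BR=0, R=1, W=0
[3] MEM needs rd=1 wr=1: WR_PORT; after: ALU=2 MUL=1 MEM=1 BR=0, R=1, W=0
[4] MEM needs rd=1 wr=1: WR_PORT; after: ALU=2 MUL=1 MEM=1 BR=0, R=1, W=0
[5] ALU needs rd=2 wr=1: RD_PORT; after: ALU=2 MUL=1 MEM=1 BR=0, R=1, W=0
[6] BR needs rd=2 wr=0: FU; after: ALU=2 MUL=1 MEM=1 BR=0, R=1, W=0

issued = [0, 1, 2]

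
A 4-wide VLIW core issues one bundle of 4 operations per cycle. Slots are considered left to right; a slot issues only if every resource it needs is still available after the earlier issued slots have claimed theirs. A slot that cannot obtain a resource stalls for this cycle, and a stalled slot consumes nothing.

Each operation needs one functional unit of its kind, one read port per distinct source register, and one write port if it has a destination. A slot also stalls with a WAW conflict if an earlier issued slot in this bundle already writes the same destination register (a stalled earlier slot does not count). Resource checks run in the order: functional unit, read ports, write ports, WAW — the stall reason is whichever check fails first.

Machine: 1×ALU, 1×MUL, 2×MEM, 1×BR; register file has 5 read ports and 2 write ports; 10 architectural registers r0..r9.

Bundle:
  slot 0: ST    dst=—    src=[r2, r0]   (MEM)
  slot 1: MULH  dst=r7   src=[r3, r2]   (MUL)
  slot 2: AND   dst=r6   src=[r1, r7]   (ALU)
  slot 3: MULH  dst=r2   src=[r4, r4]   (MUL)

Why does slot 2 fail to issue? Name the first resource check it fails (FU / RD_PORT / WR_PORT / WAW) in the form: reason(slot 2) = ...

reason(slot 2) = RD_PORT

[0] MEM needs rd=2 wr=0: ok; after: ALU=1 MUL=1 MEM=1 BR=1, R=3, W=2
[1] MUL needs rd=2 wr=1: ok; after: ALU=1 MUL=0 MEM=1 BR=1, R=1, W=1
[2] ALU needs rd=2 wr=1: RD_PORT; after: ALU=1 MUL=0 MEM=1 BR=1, R=1, W=1
[3] MUL needs rd=1 wr=1: FU; after: ALU=1 MUL=0 MEM=1 BR=1, R=1, W=1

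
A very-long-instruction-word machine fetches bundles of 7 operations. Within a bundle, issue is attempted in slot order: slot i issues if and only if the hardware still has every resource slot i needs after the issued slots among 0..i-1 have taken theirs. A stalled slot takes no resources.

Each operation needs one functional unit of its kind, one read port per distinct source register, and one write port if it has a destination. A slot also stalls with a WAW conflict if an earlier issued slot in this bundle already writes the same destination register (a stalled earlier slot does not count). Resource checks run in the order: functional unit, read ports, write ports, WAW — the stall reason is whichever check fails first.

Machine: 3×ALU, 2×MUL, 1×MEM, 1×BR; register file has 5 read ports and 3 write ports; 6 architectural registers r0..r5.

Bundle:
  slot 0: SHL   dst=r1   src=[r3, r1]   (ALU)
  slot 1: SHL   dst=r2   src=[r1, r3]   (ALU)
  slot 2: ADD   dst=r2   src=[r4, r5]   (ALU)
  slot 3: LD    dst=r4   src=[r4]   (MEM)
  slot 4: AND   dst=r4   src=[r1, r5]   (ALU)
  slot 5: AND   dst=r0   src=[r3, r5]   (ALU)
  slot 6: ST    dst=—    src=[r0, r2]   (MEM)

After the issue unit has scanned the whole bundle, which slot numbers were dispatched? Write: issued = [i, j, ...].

#0 ALU src=r3,r1 dispatched  <A:2 Mu:2 Ld:1 B:1 rd:3 wr:2>
#1 ALU src=r1,r3 dispatched  <A:1 Mu:2 Ld:1 B:1 rd:1 wr:1>
#2 ALU src=r4,r5 held:RD_PORT  <A:1 Mu:2 Ld:1 B:1 rd:1 wr:1>
#3 MEM src=r4 dispatched  <A:1 Mu:2 Ld:0 B:1 rd:0 wr:0>
#4 ALU src=r1,r5 held:RD_PORT  <A:1 Mu:2 Ld:0 B:1 rd:0 wr:0>
#5 ALU src=r3,r5 held:RD_PORT  <A:1 Mu:2 Ld:0 B:1 rd:0 wr:0>
#6 MEM src=r0,r2 held:FU  <A:1 Mu:2 Ld:0 B:1 rd:0 wr:0>

issued = [0, 1, 3]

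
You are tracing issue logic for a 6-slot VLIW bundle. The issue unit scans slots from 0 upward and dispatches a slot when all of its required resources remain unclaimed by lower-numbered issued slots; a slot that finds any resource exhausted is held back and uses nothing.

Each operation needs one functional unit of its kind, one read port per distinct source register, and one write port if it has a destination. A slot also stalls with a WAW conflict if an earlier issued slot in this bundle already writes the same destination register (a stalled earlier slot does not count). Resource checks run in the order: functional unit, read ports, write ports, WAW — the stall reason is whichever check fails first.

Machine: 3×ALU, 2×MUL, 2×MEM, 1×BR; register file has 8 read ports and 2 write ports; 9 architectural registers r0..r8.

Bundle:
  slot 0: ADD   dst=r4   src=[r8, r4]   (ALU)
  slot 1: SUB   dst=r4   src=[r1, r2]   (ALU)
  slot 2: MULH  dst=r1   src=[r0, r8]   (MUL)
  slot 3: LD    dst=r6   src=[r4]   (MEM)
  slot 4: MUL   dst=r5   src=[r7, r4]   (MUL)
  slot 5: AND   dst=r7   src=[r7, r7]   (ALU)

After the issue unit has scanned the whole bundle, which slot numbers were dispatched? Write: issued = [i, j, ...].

issued = [0, 2]

(0) want 1×ALU +2rd +1wr — yes → AL2|MU2|ME2|BR1|rd6|wr1
(1) want 1×ALU +2rd +1wr — WAW → AL2|MU2|ME2|BR1|rd6|wr1
(2) want 1×MUL +2rd +1wr — yes → AL2|MU1|ME2|BR1|rd4|wr0
(3) want 1×MEM +1rd +1wr — WR_PORT → AL2|MU1|ME2|BR1|rd4|wr0
(4) want 1×MUL +2rd +1wr — WR_PORT → AL2|MU1|ME2|BR1|rd4|wr0
(5) want 1×ALU +1rd +1wr — WR_PORT → AL2|MU1|ME2|BR1|rd4|wr0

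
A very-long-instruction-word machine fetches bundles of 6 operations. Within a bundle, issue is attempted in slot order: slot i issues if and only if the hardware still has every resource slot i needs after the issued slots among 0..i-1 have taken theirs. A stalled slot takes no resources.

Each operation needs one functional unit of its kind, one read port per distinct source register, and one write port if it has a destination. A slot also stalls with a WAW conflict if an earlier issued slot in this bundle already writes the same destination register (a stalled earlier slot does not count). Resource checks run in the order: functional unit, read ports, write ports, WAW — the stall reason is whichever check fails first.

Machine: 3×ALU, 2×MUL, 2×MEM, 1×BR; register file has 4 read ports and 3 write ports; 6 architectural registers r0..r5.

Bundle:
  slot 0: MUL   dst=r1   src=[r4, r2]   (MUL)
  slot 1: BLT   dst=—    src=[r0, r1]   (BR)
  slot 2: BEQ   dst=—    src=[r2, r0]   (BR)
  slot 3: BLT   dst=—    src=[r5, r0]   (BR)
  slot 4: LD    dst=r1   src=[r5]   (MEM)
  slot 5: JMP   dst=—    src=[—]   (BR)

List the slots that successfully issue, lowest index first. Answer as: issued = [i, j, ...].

issued = [0, 1]

slot 0 (MUL): ISSUE — free A3,Mu1,Ld2,B1 rp2 wp2
slot 1 (BR): ISSUE — free A3,Mu1,Ld2,B0 rp0 wp2
slot 2 (BR): stall FU — free A3,Mu1,Ld2,B0 rp0 wp2
slot 3 (BR): stall FU — free A3,Mu1,Ld2,B0 rp0 wp2
slot 4 (MEM): stall RD_PORT — free A3,Mu1,Ld2,B0 rp0 wp2
slot 5 (BR): stall FU — free A3,Mu1,Ld2,B0 rp0 wp2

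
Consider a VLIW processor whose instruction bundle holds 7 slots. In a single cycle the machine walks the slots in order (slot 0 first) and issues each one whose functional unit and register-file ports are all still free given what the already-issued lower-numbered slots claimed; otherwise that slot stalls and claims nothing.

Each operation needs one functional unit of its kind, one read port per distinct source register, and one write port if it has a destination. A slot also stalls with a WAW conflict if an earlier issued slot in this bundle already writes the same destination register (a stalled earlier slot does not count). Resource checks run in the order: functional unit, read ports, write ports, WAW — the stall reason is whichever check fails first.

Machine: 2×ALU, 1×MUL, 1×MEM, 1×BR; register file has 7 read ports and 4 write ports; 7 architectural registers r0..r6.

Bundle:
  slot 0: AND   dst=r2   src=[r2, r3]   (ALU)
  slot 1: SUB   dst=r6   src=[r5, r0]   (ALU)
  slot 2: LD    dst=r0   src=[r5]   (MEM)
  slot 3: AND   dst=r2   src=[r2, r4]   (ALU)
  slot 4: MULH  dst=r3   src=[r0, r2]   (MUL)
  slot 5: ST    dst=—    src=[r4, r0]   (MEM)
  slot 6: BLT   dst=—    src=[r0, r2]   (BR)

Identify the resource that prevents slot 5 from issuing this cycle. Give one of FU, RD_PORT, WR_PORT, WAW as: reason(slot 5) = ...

reason(slot 5) = FU

[0] ALU needs rd=2 wr=1: ok; after: ALU=1 MUL=1 MEM=1 BR=1, R=5, W=3
[1] ALU needs rd=2 wr=1: ok; after: ALU=0 MUL=1 MEM=1 BR=1, R=3, W=2
[2] MEM needs rd=1 wr=1: ok; after: ALU=0 MUL=1 MEM=0 BR=1, R=2, W=1
[3] ALU needs rd=2 wr=1: FU; after: ALU=0 MUL=1 MEM=0 BR=1, R=2, W=1
[4] MUL needs rd=2 wr=1: ok; after: ALU=0 MUL=0 MEM=0 BR=1, R=0, W=0
[5] MEM needs rd=2 wr=0: FU; after: ALU=0 MUL=0 MEM=0 BR=1, R=0, W=0
[6] BR needs rd=2 wr=0: RD_PORT; after: ALU=0 MUL=0 MEM=0 BR=1, R=0, W=0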